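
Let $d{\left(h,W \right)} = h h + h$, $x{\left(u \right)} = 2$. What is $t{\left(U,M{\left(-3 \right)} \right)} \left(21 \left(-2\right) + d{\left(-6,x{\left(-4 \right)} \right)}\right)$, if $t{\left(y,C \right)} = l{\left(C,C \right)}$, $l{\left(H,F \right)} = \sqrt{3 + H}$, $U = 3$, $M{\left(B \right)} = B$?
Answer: $0$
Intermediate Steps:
$d{\left(h,W \right)} = h + h^{2}$ ($d{\left(h,W \right)} = h^{2} + h = h + h^{2}$)
$t{\left(y,C \right)} = \sqrt{3 + C}$
$t{\left(U,M{\left(-3 \right)} \right)} \left(21 \left(-2\right) + d{\left(-6,x{\left(-4 \right)} \right)}\right) = \sqrt{3 - 3} \left(21 \left(-2\right) - 6 \left(1 - 6\right)\right) = \sqrt{0} \left(-42 - -30\right) = 0 \left(-42 + 30\right) = 0 \left(-12\right) = 0$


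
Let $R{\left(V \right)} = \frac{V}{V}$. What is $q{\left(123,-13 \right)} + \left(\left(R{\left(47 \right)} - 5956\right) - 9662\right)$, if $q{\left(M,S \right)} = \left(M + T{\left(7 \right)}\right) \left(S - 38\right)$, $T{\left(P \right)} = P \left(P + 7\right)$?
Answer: $-26888$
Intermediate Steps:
$T{\left(P \right)} = P \left(7 + P\right)$
$q{\left(M,S \right)} = \left(-38 + S\right) \left(98 + M\right)$ ($q{\left(M,S \right)} = \left(M + 7 \left(7 + 7\right)\right) \left(S - 38\right) = \left(M + 7 \cdot 14\right) \left(-38 + S\right) = \left(M + 98\right) \left(-38 + S\right) = \left(98 + M\right) \left(-38 + S\right) = \left(-38 + S\right) \left(98 + M\right)$)
$R{\left(V \right)} = 1$
$q{\left(123,-13 \right)} + \left(\left(R{\left(47 \right)} - 5956\right) - 9662\right) = \left(-3724 - 4674 + 98 \left(-13\right) + 123 \left(-13\right)\right) + \left(\left(1 - 5956\right) - 9662\right) = \left(-3724 - 4674 - 1274 - 1599\right) - 15617 = -11271 - 15617 = -26888$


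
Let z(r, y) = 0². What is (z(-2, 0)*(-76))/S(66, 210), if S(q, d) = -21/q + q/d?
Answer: 0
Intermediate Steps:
z(r, y) = 0
(z(-2, 0)*(-76))/S(66, 210) = (0*(-76))/(-21/66 + 66/210) = 0/(-21*1/66 + 66*(1/210)) = 0/(-7/22 + 11/35) = 0/(-3/770) = 0*(-770/3) = 0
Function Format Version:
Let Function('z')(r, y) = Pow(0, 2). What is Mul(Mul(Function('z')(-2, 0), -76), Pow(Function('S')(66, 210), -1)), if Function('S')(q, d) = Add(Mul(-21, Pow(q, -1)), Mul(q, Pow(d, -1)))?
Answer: 0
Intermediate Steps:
Function('z')(r, y) = 0
Mul(Mul(Function('z')(-2, 0), -76), Pow(Function('S')(66, 210), -1)) = Mul(Mul(0, -76), Pow(Add(Mul(-21, Pow(66, -1)), Mul(66, Pow(210, -1))), -1)) = Mul(0, Pow(Add(Mul(-21, Rational(1, 66)), Mul(66, Rational(1, 210))), -1)) = Mul(0, Pow(Add(Rational(-7, 22), Rational(11, 35)), -1)) = Mul(0, Pow(Rational(-3, 770), -1)) = Mul(0, Rational(-770, 3)) = 0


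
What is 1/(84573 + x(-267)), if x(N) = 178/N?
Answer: 3/253717 ≈ 1.1824e-5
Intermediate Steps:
1/(84573 + x(-267)) = 1/(84573 + 178/(-267)) = 1/(84573 + 178*(-1/267)) = 1/(84573 - ⅔) = 1/(253717/3) = 3/253717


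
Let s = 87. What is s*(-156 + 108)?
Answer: -4176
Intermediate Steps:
s*(-156 + 108) = 87*(-156 + 108) = 87*(-48) = -4176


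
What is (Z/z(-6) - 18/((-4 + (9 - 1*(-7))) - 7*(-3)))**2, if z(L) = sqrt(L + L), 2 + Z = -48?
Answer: (18 - 275*I*sqrt(3))**2/1089 ≈ -208.04 - 15.746*I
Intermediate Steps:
Z = -50 (Z = -2 - 48 = -50)
z(L) = sqrt(2)*sqrt(L) (z(L) = sqrt(2*L) = sqrt(2)*sqrt(L))
(Z/z(-6) - 18/((-4 + (9 - 1*(-7))) - 7*(-3)))**2 = (-50*(-I*sqrt(3)/6) - 18/((-4 + (9 - 1*(-7))) - 7*(-3)))**2 = (-50*(-I*sqrt(3)/6) - 18/((-4 + (9 + 7)) + 21))**2 = (-50*(-I*sqrt(3)/6) - 18/((-4 + 16) + 21))**2 = (-(-25)*I*sqrt(3)/3 - 18/(12 + 21))**2 = (25*I*sqrt(3)/3 - 18/33)**2 = (25*I*sqrt(3)/3 - 18*1/33)**2 = (25*I*sqrt(3)/3 - 6/11)**2 = (-6/11 + 25*I*sqrt(3)/3)**2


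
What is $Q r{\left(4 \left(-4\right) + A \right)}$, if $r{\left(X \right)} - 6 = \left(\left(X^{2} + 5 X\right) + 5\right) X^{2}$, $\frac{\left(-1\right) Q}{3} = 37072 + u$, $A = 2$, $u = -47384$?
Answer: $794498352$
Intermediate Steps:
$Q = 30936$ ($Q = - 3 \left(37072 - 47384\right) = \left(-3\right) \left(-10312\right) = 30936$)
$r{\left(X \right)} = 6 + X^{2} \left(5 + X^{2} + 5 X\right)$ ($r{\left(X \right)} = 6 + \left(\left(X^{2} + 5 X\right) + 5\right) X^{2} = 6 + \left(5 + X^{2} + 5 X\right) X^{2} = 6 + X^{2} \left(5 + X^{2} + 5 X\right)$)
$Q r{\left(4 \left(-4\right) + A \right)} = 30936 \left(6 + \left(4 \left(-4\right) + 2\right)^{4} + 5 \left(4 \left(-4\right) + 2\right)^{2} + 5 \left(4 \left(-4\right) + 2\right)^{3}\right) = 30936 \left(6 + \left(-16 + 2\right)^{4} + 5 \left(-16 + 2\right)^{2} + 5 \left(-16 + 2\right)^{3}\right) = 30936 \left(6 + \left(-14\right)^{4} + 5 \left(-14\right)^{2} + 5 \left(-14\right)^{3}\right) = 30936 \left(6 + 38416 + 5 \cdot 196 + 5 \left(-2744\right)\right) = 30936 \left(6 + 38416 + 980 - 13720\right) = 30936 \cdot 25682 = 794498352$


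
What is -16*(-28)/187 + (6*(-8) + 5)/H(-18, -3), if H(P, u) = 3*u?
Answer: 12073/1683 ≈ 7.1735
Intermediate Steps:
-16*(-28)/187 + (6*(-8) + 5)/H(-18, -3) = -16*(-28)/187 + (6*(-8) + 5)/((3*(-3))) = 448*(1/187) + (-48 + 5)/(-9) = 448/187 - 43*(-⅑) = 448/187 + 43/9 = 12073/1683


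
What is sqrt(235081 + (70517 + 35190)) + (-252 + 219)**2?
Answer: 1089 + 2*sqrt(85197) ≈ 1672.8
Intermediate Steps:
sqrt(235081 + (70517 + 35190)) + (-252 + 219)**2 = sqrt(235081 + 105707) + (-33)**2 = sqrt(340788) + 1089 = 2*sqrt(85197) + 1089 = 1089 + 2*sqrt(85197)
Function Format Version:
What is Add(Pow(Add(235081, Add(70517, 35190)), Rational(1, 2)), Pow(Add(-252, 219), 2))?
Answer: Add(1089, Mul(2, Pow(85197, Rational(1, 2)))) ≈ 1672.8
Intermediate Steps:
Add(Pow(Add(235081, Add(70517, 35190)), Rational(1, 2)), Pow(Add(-252, 219), 2)) = Add(Pow(Add(235081, 105707), Rational(1, 2)), Pow(-33, 2)) = Add(Pow(340788, Rational(1, 2)), 1089) = Add(Mul(2, Pow(85197, Rational(1, 2))), 1089) = Add(1089, Mul(2, Pow(85197, Rational(1, 2))))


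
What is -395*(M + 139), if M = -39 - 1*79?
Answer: -8295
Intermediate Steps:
M = -118 (M = -39 - 79 = -118)
-395*(M + 139) = -395*(-118 + 139) = -395*21 = -8295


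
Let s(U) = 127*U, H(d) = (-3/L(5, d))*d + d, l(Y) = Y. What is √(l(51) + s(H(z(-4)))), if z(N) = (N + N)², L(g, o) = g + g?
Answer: √143515/5 ≈ 75.767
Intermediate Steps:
L(g, o) = 2*g
z(N) = 4*N² (z(N) = (2*N)² = 4*N²)
H(d) = 7*d/10 (H(d) = (-3/(2*5))*d + d = (-3/10)*d + d = (-3*⅒)*d + d = -3*d/10 + d = 7*d/10)
√(l(51) + s(H(z(-4)))) = √(51 + 127*(7*(4*(-4)²)/10)) = √(51 + 127*(7*(4*16)/10)) = √(51 + 127*((7/10)*64)) = √(51 + 127*(224/5)) = √(51 + 28448/5) = √(28703/5) = √143515/5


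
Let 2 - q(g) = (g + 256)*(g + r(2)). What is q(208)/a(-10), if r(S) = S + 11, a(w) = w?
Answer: 51271/5 ≈ 10254.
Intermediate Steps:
r(S) = 11 + S
q(g) = 2 - (13 + g)*(256 + g) (q(g) = 2 - (g + 256)*(g + (11 + 2)) = 2 - (256 + g)*(g + 13) = 2 - (256 + g)*(13 + g) = 2 - (13 + g)*(256 + g))
q(208)/a(-10) = (-3326 - 1*208² - 269*208)/(-10) = (-3326 - 1*43264 - 55952)*(-⅒) = (-3326 - 43264 - 55952)*(-⅒) = -102542*(-⅒) = 51271/5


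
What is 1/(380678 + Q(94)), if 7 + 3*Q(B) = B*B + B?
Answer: 3/1150957 ≈ 2.6065e-6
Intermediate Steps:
Q(B) = -7/3 + B/3 + B²/3 (Q(B) = -7/3 + (B*B + B)/3 = -7/3 + (B² + B)/3 = -7/3 + (B + B²)/3 = -7/3 + (B/3 + B²/3) = -7/3 + B/3 + B²/3)
1/(380678 + Q(94)) = 1/(380678 + (-7/3 + (⅓)*94 + (⅓)*94²)) = 1/(380678 + (-7/3 + 94/3 + (⅓)*8836)) = 1/(380678 + (-7/3 + 94/3 + 8836/3)) = 1/(380678 + 8923/3) = 1/(1150957/3) = 3/1150957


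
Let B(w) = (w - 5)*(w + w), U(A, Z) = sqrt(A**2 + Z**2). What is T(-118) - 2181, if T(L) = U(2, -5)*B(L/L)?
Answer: -2181 - 8*sqrt(29) ≈ -2224.1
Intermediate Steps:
B(w) = 2*w*(-5 + w) (B(w) = (-5 + w)*(2*w) = 2*w*(-5 + w))
T(L) = -8*sqrt(29) (T(L) = sqrt(2**2 + (-5)**2)*(2*(L/L)*(-5 + L/L)) = sqrt(4 + 25)*(2*1*(-5 + 1)) = sqrt(29)*(2*1*(-4)) = sqrt(29)*(-8) = -8*sqrt(29))
T(-118) - 2181 = -8*sqrt(29) - 2181 = -2181 - 8*sqrt(29)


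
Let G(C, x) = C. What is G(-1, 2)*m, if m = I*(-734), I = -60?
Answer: -44040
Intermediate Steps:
m = 44040 (m = -60*(-734) = 44040)
G(-1, 2)*m = -1*44040 = -44040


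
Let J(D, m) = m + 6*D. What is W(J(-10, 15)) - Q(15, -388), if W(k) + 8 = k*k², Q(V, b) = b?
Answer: -90745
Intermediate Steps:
W(k) = -8 + k³ (W(k) = -8 + k*k² = -8 + k³)
W(J(-10, 15)) - Q(15, -388) = (-8 + (15 + 6*(-10))³) - 1*(-388) = (-8 + (15 - 60)³) + 388 = (-8 + (-45)³) + 388 = (-8 - 91125) + 388 = -91133 + 388 = -90745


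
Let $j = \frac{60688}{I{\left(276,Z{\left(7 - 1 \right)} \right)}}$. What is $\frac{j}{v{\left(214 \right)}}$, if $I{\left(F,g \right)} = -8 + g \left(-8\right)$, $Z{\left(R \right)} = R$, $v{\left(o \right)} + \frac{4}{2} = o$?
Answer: $- \frac{3793}{742} \approx -5.1119$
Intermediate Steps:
$v{\left(o \right)} = -2 + o$
$I{\left(F,g \right)} = -8 - 8 g$
$j = - \frac{7586}{7}$ ($j = \frac{60688}{-8 - 8 \left(7 - 1\right)} = \frac{60688}{-8 - 48} = \frac{60688}{-56} = 60688 \left(- \frac{1}{56}\right) = - \frac{7586}{7} \approx -1083.7$)
$\frac{j}{v{\left(214 \right)}} = - \frac{7586}{7 \left(-2 + 214\right)} = - \frac{7586}{7 \cdot 212} = \left(- \frac{7586}{7}\right) \frac{1}{212} = - \frac{3793}{742}$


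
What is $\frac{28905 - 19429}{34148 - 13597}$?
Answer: $\frac{9476}{20551} \approx 0.4611$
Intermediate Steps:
$\frac{28905 - 19429}{34148 - 13597} = \frac{9476}{20551}$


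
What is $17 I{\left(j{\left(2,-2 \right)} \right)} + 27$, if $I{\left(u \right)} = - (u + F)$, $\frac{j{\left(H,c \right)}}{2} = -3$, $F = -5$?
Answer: $214$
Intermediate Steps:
$j{\left(H,c \right)} = -6$ ($j{\left(H,c \right)} = 2 \left(-3\right) = -6$)
$I{\left(u \right)} = 5 - u$ ($I{\left(u \right)} = - (u - 5) = - (-5 + u) = 5 - u$)
$17 I{\left(j{\left(2,-2 \right)} \right)} + 27 = 17 \left(5 - -6\right) + 27 = 17 \left(5 + 6\right) + 27 = 17 \cdot 11 + 27 = 187 + 27 = 214$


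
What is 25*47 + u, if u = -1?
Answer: 1174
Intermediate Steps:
25*47 + u = 25*47 - 1 = 1175 - 1 = 1174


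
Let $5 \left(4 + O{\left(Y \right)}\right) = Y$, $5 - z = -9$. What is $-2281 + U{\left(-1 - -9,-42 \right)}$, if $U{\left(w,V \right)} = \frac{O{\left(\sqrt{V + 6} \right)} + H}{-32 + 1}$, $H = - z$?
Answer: $- \frac{70693}{31} - \frac{6 i}{155} \approx -2280.4 - 0.03871 i$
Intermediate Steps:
$z = 14$ ($z = 5 - -9 = 5 + 9 = 14$)
$H = -14$ ($H = \left(-1\right) 14 = -14$)
$O{\left(Y \right)} = -4 + \frac{Y}{5}$
$U{\left(w,V \right)} = \frac{18}{31} - \frac{\sqrt{6 + V}}{155}$ ($U{\left(w,V \right)} = \frac{\left(-4 + \frac{\sqrt{V + 6}}{5}\right) - 14}{-32 + 1} = \frac{\left(-4 + \frac{\sqrt{6 + V}}{5}\right) - 14}{-31} = \left(-18 + \frac{\sqrt{6 + V}}{5}\right) \left(- \frac{1}{31}\right) = \frac{18}{31} - \frac{\sqrt{6 + V}}{155}$)
$-2281 + U{\left(-1 - -9,-42 \right)} = -2281 + \left(\frac{18}{31} - \frac{\sqrt{6 - 42}}{155}\right) = -2281 + \left(\frac{18}{31} - \frac{\sqrt{-36}}{155}\right) = -2281 + \left(\frac{18}{31} - \frac{6 i}{155}\right) = - \frac{70693}{31} - \frac{6 i}{155}$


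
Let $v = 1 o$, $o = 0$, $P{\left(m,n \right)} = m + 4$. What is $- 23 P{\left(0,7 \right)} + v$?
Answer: $-92$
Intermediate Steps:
$P{\left(m,n \right)} = 4 + m$
$v = 0$ ($v = 1 \cdot 0 = 0$)
$- 23 P{\left(0,7 \right)} + v = - 23 \left(4 + 0\right) + 0 = \left(-23\right) 4 + 0 = -92 + 0 = -92$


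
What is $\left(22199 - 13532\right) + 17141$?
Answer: $25808$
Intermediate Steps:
$\left(22199 - 13532\right) + 17141 = 8667 + 17141 = 25808$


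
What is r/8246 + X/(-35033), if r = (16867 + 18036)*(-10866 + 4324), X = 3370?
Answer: -210507967581/7602161 ≈ -27691.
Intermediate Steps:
r = -228335426 (r = 34903*(-6542) = -228335426)
r/8246 + X/(-35033) = -228335426/8246 + 3370/(-35033) = -228335426*1/8246 + 3370*(-1/35033) = -6008827/217 - 3370/35033 = -210507967581/7602161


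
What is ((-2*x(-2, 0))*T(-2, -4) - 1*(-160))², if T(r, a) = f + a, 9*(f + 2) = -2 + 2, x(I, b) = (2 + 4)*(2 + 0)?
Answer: 92416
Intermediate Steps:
x(I, b) = 12 (x(I, b) = 6*2 = 12)
f = -2 (f = -2 + (-2 + 2)/9 = -2 + (⅑)*0 = -2 + 0 = -2)
T(r, a) = -2 + a
((-2*x(-2, 0))*T(-2, -4) - 1*(-160))² = ((-2*12)*(-2 - 4) - 1*(-160))² = (-24*(-6) + 160)² = (144 + 160)² = 304² = 92416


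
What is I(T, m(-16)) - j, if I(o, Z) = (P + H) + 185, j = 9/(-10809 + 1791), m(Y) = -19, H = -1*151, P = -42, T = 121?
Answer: -8015/1002 ≈ -7.9990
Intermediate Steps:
H = -151
j = -1/1002 (j = 9/(-9018) = -1/9018*9 = -1/1002 ≈ -0.00099800)
I(o, Z) = -8 (I(o, Z) = (-42 - 151) + 185 = -193 + 185 = -8)
I(T, m(-16)) - j = -8 - 1*(-1/1002) = -8 + 1/1002 = -8015/1002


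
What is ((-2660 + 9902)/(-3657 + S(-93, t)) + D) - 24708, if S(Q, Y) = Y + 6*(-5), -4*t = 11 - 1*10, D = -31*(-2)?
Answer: -363532822/14749 ≈ -24648.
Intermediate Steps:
D = 62
t = -¼ (t = -(11 - 1*10)/4 = -(11 - 10)/4 = -¼*1 = -¼ ≈ -0.25000)
S(Q, Y) = -30 + Y (S(Q, Y) = Y - 30 = -30 + Y)
((-2660 + 9902)/(-3657 + S(-93, t)) + D) - 24708 = ((-2660 + 9902)/(-3657 + (-30 - ¼)) + 62) - 24708 = (7242/(-3657 - 121/4) + 62) - 24708 = (7242/(-14749/4) + 62) - 24708 = (7242*(-4/14749) + 62) - 24708 = (-28968/14749 + 62) - 24708 = 885470/14749 - 24708 = -363532822/14749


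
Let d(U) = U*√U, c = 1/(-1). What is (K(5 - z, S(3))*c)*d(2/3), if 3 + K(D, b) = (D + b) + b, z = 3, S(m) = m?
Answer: -10*√6/9 ≈ -2.7217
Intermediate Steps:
c = -1
K(D, b) = -3 + D + 2*b (K(D, b) = -3 + ((D + b) + b) = -3 + (D + 2*b) = -3 + D + 2*b)
d(U) = U^(3/2)
(K(5 - z, S(3))*c)*d(2/3) = ((-3 + (5 - 1*3) + 2*3)*(-1))*(2/3)^(3/2) = ((-3 + (5 - 3) + 6)*(-1))*(2*(⅓))^(3/2) = ((-3 + 2 + 6)*(-1))*(⅔)^(3/2) = (5*(-1))*(2*√6/9) = -10*√6/9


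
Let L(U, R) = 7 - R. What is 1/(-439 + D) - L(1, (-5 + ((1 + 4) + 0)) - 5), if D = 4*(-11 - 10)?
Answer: -6277/523 ≈ -12.002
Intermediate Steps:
D = -84 (D = 4*(-21) = -84)
1/(-439 + D) - L(1, (-5 + ((1 + 4) + 0)) - 5) = 1/(-439 - 84) - (7 - ((-5 + ((1 + 4) + 0)) - 5)) = 1/(-523) - (7 - ((-5 + (5 + 0)) - 5)) = -1/523 - (7 - ((-5 + 5) - 5)) = -1/523 - (7 - (0 - 5)) = -1/523 - (7 - 1*(-5)) = -1/523 - (7 + 5) = -1/523 - 1*12 = -1/523 - 12 = -6277/523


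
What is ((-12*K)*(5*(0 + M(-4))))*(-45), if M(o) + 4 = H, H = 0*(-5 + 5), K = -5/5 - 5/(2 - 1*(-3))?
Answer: 21600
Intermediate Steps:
K = -2 (K = -5*1/5 - 5/(2 + 3) = -1 - 5/5 = -1 - 5*1/5 = -1 - 1 = -2)
H = 0 (H = 0*0 = 0)
M(o) = -4 (M(o) = -4 + 0 = -4)
((-12*K)*(5*(0 + M(-4))))*(-45) = ((-12*(-2))*(5*(0 - 4)))*(-45) = (24*(5*(-4)))*(-45) = (24*(-20))*(-45) = -480*(-45) = 21600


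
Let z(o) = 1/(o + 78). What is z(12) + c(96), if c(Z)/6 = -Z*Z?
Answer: -4976639/90 ≈ -55296.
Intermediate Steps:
z(o) = 1/(78 + o)
c(Z) = -6*Z² (c(Z) = 6*(-Z*Z) = 6*(-Z²) = -6*Z²)
z(12) + c(96) = 1/(78 + 12) - 6*96² = 1/90 - 6*9216 = 1/90 - 55296 = -4976639/90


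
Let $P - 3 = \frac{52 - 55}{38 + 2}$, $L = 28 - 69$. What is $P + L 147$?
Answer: $- \frac{240963}{40} \approx -6024.1$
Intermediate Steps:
$L = -41$
$P = \frac{117}{40}$ ($P = 3 + \frac{52 - 55}{38 + 2} = 3 - \frac{3}{40} = \frac{117}{40} \approx 2.925$)
$P + L 147 = \frac{117}{40} - 6027 = - \frac{240963}{40}$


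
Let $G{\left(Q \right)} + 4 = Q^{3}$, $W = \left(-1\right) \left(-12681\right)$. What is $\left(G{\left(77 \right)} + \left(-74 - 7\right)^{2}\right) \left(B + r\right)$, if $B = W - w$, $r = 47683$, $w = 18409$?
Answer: $19428940950$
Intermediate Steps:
$W = 12681$
$G{\left(Q \right)} = -4 + Q^{3}$
$B = -5728$ ($B = 12681 - 18409 = -5728$)
$\left(G{\left(77 \right)} + \left(-74 - 7\right)^{2}\right) \left(B + r\right) = \left(\left(-4 + 77^{3}\right) + \left(-74 - 7\right)^{2}\right) \left(-5728 + 47683\right) = \left(\left(-4 + 456533\right) + \left(-81\right)^{2}\right) 41955 = \left(456529 + 6561\right) 41955 = 463090 \cdot 41955 = 19428940950$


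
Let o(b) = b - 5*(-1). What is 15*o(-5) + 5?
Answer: 5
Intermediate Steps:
o(b) = 5 + b (o(b) = b + 5 = 5 + b)
15*o(-5) + 5 = 15*(5 - 5) + 5 = 15*0 + 5 = 0 + 5 = 5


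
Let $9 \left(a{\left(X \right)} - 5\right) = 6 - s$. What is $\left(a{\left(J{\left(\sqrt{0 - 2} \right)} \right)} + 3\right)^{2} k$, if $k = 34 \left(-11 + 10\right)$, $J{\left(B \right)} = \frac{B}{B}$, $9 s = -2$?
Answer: $- \frac{16850944}{6561} \approx -2568.4$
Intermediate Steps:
$s = - \frac{2}{9}$ ($s = \frac{1}{9} \left(-2\right) = - \frac{2}{9} \approx -0.22222$)
$J{\left(B \right)} = 1$
$a{\left(X \right)} = \frac{461}{81}$ ($a{\left(X \right)} = 5 + \frac{6 - - \frac{2}{9}}{9} = 5 + \frac{6 + \frac{2}{9}}{9} = 5 + \frac{1}{9} \cdot \frac{56}{9} = 5 + \frac{56}{81} = \frac{461}{81}$)
$k = -34$ ($k = 34 \left(-1\right) = -34$)
$\left(a{\left(J{\left(\sqrt{0 - 2} \right)} \right)} + 3\right)^{2} k = \left(\frac{461}{81} + 3\right)^{2} \left(-34\right) = \left(\frac{704}{81}\right)^{2} \left(-34\right) = \frac{495616}{6561} \left(-34\right) = - \frac{16850944}{6561}$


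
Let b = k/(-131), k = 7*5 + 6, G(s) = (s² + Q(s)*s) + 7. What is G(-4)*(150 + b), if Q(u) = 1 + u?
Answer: 686315/131 ≈ 5239.0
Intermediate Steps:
G(s) = 7 + s² + s*(1 + s) (G(s) = (s² + (1 + s)*s) + 7 = (s² + s*(1 + s)) + 7 = 7 + s² + s*(1 + s))
k = 41 (k = 35 + 6 = 41)
b = -41/131 (b = 41/(-131) = 41*(-1/131) = -41/131 ≈ -0.31298)
G(-4)*(150 + b) = (7 - 4 + 2*(-4)²)*(150 - 41/131) = (7 - 4 + 2*16)*(19609/131) = (7 - 4 + 32)*(19609/131) = 35*(19609/131) = 686315/131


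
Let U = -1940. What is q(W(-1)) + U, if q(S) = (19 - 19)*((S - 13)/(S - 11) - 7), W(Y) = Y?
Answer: -1940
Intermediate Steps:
q(S) = 0 (q(S) = 0*((-13 + S)/(-11 + S) - 7) = 0*(-7 + (-13 + S)/(-11 + S)) = 0)
q(W(-1)) + U = 0 - 1940 = -1940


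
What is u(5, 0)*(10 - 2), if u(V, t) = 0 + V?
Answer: 40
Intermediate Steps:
u(V, t) = V
u(5, 0)*(10 - 2) = 5*(10 - 2) = 5*8 = 40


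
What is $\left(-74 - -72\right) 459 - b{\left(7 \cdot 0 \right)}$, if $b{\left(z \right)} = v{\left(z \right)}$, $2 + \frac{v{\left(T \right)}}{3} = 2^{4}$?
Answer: $-960$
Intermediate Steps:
$v{\left(T \right)} = 42$ ($v{\left(T \right)} = -6 + 3 \cdot 2^{4} = -6 + 3 \cdot 16 = -6 + 48 = 42$)
$b{\left(z \right)} = 42$
$\left(-74 - -72\right) 459 - b{\left(7 \cdot 0 \right)} = \left(-74 - -72\right) 459 - 42 = \left(-74 + 72\right) 459 - 42 = \left(-2\right) 459 - 42 = -918 - 42 = -960$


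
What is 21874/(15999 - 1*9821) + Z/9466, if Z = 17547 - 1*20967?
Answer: 46482631/14620237 ≈ 3.1793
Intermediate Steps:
Z = -3420 (Z = 17547 - 20967 = -3420)
21874/(15999 - 1*9821) + Z/9466 = 21874/(15999 - 1*9821) - 3420/9466 = 21874/(15999 - 9821) - 3420*1/9466 = 21874/6178 - 1710/4733 = 21874*(1/6178) - 1710/4733 = 10937/3089 - 1710/4733 = 46482631/14620237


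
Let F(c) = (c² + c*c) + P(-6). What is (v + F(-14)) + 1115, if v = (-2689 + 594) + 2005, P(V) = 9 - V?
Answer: 1432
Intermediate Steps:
F(c) = 15 + 2*c² (F(c) = (c² + c*c) + (9 - 1*(-6)) = (c² + c²) + (9 + 6) = 2*c² + 15 = 15 + 2*c²)
v = -90 (v = -2095 + 2005 = -90)
(v + F(-14)) + 1115 = (-90 + (15 + 2*(-14)²)) + 1115 = (-90 + (15 + 2*196)) + 1115 = (-90 + (15 + 392)) + 1115 = (-90 + 407) + 1115 = 317 + 1115 = 1432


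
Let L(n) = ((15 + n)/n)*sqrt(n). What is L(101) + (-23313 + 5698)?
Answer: -17615 + 116*sqrt(101)/101 ≈ -17603.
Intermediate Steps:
L(n) = (15 + n)/sqrt(n) (L(n) = ((15 + n)/n)*sqrt(n) = (15 + n)/sqrt(n))
L(101) + (-23313 + 5698) = (15 + 101)/sqrt(101) + (-23313 + 5698) = (sqrt(101)/101)*116 - 17615 = 116*sqrt(101)/101 - 17615 = -17615 + 116*sqrt(101)/101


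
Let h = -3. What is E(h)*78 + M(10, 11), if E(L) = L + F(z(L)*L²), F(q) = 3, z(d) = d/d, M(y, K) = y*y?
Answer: 100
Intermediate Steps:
M(y, K) = y²
z(d) = 1
E(L) = 3 + L (E(L) = L + 3 = 3 + L)
E(h)*78 + M(10, 11) = (3 - 3)*78 + 10² = 0*78 + 100 = 0 + 100 = 100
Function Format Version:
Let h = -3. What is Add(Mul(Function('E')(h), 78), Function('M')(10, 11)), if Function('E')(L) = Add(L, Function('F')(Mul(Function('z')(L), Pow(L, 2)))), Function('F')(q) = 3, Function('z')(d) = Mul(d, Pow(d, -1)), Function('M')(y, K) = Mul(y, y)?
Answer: 100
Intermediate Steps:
Function('M')(y, K) = Pow(y, 2)
Function('z')(d) = 1
Function('E')(L) = Add(3, L) (Function('E')(L) = Add(L, 3) = Add(3, L))
Add(Mul(Function('E')(h), 78), Function('M')(10, 11)) = Add(Mul(Add(3, -3), 78), Pow(10, 2)) = Add(Mul(0, 78), 100) = Add(0, 100) = 100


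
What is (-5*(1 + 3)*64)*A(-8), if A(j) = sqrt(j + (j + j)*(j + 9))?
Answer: -2560*I*sqrt(6) ≈ -6270.7*I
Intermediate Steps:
A(j) = sqrt(j + 2*j*(9 + j)) (A(j) = sqrt(j + (2*j)*(9 + j)) = sqrt(j + 2*j*(9 + j)))
(-5*(1 + 3)*64)*A(-8) = (-5*(1 + 3)*64)*sqrt(-8*(19 + 2*(-8))) = (-5*4*64)*sqrt(-8*(19 - 16)) = (-20*64)*sqrt(-8*3) = -2560*I*sqrt(6)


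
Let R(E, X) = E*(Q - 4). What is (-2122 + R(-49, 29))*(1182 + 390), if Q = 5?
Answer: -3412812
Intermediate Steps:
R(E, X) = E (R(E, X) = E*(5 - 4) = E*1 = E)
(-2122 + R(-49, 29))*(1182 + 390) = (-2122 - 49)*(1182 + 390) = -2171*1572 = -3412812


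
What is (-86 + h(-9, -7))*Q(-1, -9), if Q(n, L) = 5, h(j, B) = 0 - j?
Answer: -385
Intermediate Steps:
h(j, B) = -j
(-86 + h(-9, -7))*Q(-1, -9) = (-86 - 1*(-9))*5 = (-86 + 9)*5 = -77*5 = -385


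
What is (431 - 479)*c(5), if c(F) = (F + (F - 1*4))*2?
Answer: -576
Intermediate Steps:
c(F) = -8 + 4*F (c(F) = (F + (F - 4))*2 = (F + (-4 + F))*2 = (-4 + 2*F)*2 = -8 + 4*F)
(431 - 479)*c(5) = (431 - 479)*(-8 + 4*5) = -48*(-8 + 20) = -48*12 = -576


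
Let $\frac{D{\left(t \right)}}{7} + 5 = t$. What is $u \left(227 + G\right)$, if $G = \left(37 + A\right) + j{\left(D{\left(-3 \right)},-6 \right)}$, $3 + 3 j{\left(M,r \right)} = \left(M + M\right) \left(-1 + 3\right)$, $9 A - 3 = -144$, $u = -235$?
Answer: $- \frac{121730}{3} \approx -40577.0$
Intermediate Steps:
$D{\left(t \right)} = -35 + 7 t$
$A = - \frac{47}{3}$ ($A = \frac{1}{3} + \frac{1}{9} \left(-144\right) = \frac{1}{3} - 16 = - \frac{47}{3} \approx -15.667$)
$j{\left(M,r \right)} = -1 + \frac{4 M}{3}$ ($j{\left(M,r \right)} = -1 + \frac{\left(M + M\right) \left(-1 + 3\right)}{3} = -1 + \frac{2 M 2}{3} = -1 + \frac{4 M}{3}$)
$G = - \frac{163}{3}$ ($G = \left(37 - \frac{47}{3}\right) + \left(-1 + \frac{4 \left(-35 + 7 \left(-3\right)\right)}{3}\right) = \frac{64}{3} + \left(-1 + \frac{4 \left(-35 - 21\right)}{3}\right) = \frac{64}{3} + \left(-1 + \frac{4}{3} \left(-56\right)\right) = \frac{64}{3} - \frac{227}{3} = - \frac{163}{3} \approx -54.333$)
$u \left(227 + G\right) = - 235 \left(227 - \frac{163}{3}\right) = \left(-235\right) \frac{518}{3} = - \frac{121730}{3}$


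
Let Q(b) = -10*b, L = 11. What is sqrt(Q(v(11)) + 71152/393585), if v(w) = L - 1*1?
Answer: 2*I*sqrt(3865727715645)/393585 ≈ 9.991*I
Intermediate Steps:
v(w) = 10 (v(w) = 11 - 1*1 = 11 - 1 = 10)
sqrt(Q(v(11)) + 71152/393585) = sqrt(-10*10 + 71152/393585) = sqrt(-100 + 71152*(1/393585)) = sqrt(-100 + 71152/393585) = sqrt(-39287348/393585) = 2*I*sqrt(3865727715645)/393585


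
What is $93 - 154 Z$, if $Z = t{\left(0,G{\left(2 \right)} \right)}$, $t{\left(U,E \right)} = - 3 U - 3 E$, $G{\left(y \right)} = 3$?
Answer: $1479$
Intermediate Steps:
$t{\left(U,E \right)} = - 3 E - 3 U$
$Z = -9$ ($Z = \left(-3\right) 3 - 0 = -9 + 0 = -9$)
$93 - 154 Z = 93 - -1386 = 93 + 1386 = 1479$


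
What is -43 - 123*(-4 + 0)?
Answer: 449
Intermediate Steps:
-43 - 123*(-4 + 0) = -43 - 123*(-4) = -43 - 41*(-12) = -43 + 492 = 449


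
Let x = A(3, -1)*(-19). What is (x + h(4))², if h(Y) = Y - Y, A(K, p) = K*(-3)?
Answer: 29241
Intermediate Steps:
A(K, p) = -3*K
x = 171 (x = -3*3*(-19) = -9*(-19) = 171)
h(Y) = 0
(x + h(4))² = (171 + 0)² = 171² = 29241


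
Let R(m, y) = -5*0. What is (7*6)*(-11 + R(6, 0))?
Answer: -462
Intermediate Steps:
R(m, y) = 0
(7*6)*(-11 + R(6, 0)) = (7*6)*(-11 + 0) = 42*(-11) = -462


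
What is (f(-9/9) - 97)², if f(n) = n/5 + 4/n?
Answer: 256036/25 ≈ 10241.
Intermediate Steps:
f(n) = 4/n + n/5 (f(n) = n*(⅕) + 4/n = n/5 + 4/n = 4/n + n/5)
(f(-9/9) - 97)² = ((4/((-9/9)) + (-9/9)/5) - 97)² = ((4/((-9*⅑)) + (-9*⅑)/5) - 97)² = ((4/(-1) + (⅕)*(-1)) - 97)² = ((4*(-1) - ⅕) - 97)² = ((-4 - ⅕) - 97)² = (-21/5 - 97)² = (-506/5)² = 256036/25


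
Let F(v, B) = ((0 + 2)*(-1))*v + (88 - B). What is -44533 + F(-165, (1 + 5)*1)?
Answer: -44121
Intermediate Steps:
F(v, B) = 88 - B - 2*v (F(v, B) = (2*(-1))*v + (88 - B) = -2*v + (88 - B) = 88 - B - 2*v)
-44533 + F(-165, (1 + 5)*1) = -44533 + (88 - (1 + 5) - 2*(-165)) = -44533 + (88 - 6 + 330) = -44533 + 412 = -44121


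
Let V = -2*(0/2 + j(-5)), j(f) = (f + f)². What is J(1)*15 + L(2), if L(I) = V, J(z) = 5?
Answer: -125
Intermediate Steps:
j(f) = 4*f² (j(f) = (2*f)² = 4*f²)
V = -200 (V = -2*(0/2 + 4*(-5)²) = -2*(0*(½) + 4*25) = -2*(0 + 100) = -2*100 = -200)
L(I) = -200
J(1)*15 + L(2) = 5*15 - 200 = 75 - 200 = -125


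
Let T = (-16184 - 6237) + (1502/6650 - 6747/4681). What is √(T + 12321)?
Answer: 2*I*√24470013995812903/3112865 ≈ 100.5*I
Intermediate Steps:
T = -348986649169/15564325 (T = -22421 + (1502*(1/6650) - 6747*1/4681) = -22421 + (751/3325 - 6747/4681) = -22421 - 18918344/15564325 = -348986649169/15564325 ≈ -22422.)
√(T + 12321) = √(-348986649169/15564325 + 12321) = √(-157218600844/15564325) = 2*I*√24470013995812903/3112865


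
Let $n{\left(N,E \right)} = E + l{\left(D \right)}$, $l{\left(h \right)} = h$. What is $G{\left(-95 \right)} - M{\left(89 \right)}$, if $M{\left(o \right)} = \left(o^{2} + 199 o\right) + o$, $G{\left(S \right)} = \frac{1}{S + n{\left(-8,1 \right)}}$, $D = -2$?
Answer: $- \frac{2469217}{96} \approx -25721.0$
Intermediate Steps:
$n{\left(N,E \right)} = -2 + E$ ($n{\left(N,E \right)} = E - 2 = -2 + E$)
$G{\left(S \right)} = \frac{1}{-1 + S}$ ($G{\left(S \right)} = \frac{1}{S + \left(-2 + 1\right)} = \frac{1}{S - 1} = \frac{1}{-1 + S}$)
$M{\left(o \right)} = o^{2} + 200 o$
$G{\left(-95 \right)} - M{\left(89 \right)} = \frac{1}{-1 - 95} - 89 \left(200 + 89\right) = \frac{1}{-96} - 89 \cdot 289 = - \frac{1}{96} - 25721 = - \frac{2469217}{96}$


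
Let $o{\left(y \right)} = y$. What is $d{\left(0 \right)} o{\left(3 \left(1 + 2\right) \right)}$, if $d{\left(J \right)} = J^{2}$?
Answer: $0$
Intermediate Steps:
$d{\left(0 \right)} o{\left(3 \left(1 + 2\right) \right)} = 0^{2} \cdot 3 \left(1 + 2\right) = 0 \cdot 3 \cdot 3 = 0 \cdot 9 = 0$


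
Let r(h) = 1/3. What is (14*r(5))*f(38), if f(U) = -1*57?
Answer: -266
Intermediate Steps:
r(h) = ⅓
f(U) = -57
(14*r(5))*f(38) = (14*(⅓))*(-57) = (14/3)*(-57) = -266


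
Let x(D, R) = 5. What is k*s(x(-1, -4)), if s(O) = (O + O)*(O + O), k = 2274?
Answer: 227400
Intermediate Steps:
s(O) = 4*O**2 (s(O) = (2*O)*(2*O) = 4*O**2)
k*s(x(-1, -4)) = 2274*(4*5**2) = 2274*(4*25) = 2274*100 = 227400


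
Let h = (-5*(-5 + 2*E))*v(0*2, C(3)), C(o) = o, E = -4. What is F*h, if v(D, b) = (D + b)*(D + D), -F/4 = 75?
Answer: 0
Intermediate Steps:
F = -300 (F = -4*75 = -300)
v(D, b) = 2*D*(D + b) (v(D, b) = (D + b)*(2*D) = 2*D*(D + b))
h = 0 (h = (-5*(-5 + 2*(-4)))*(2*(0*2)*(0*2 + 3)) = (-5*(-5 - 8))*(2*0*(0 + 3)) = (-5*(-13))*(2*0*3) = 65*0 = 0)
F*h = -300*0 = 0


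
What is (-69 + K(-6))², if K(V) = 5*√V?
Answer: 4611 - 690*I*√6 ≈ 4611.0 - 1690.1*I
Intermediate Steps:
(-69 + K(-6))² = (-69 + 5*√(-6))² = (-69 + 5*(I*√6))² = (-69 + 5*I*√6)²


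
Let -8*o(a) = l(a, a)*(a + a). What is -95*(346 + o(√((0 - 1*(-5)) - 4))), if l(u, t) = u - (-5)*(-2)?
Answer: -132335/4 ≈ -33084.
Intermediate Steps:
l(u, t) = -10 + u (l(u, t) = u - 1*10 = u - 10 = -10 + u)
o(a) = -a*(-10 + a)/4 (o(a) = -(-10 + a)*(a + a)/8 = -(-10 + a)*2*a/8 = -a*(-10 + a)/4)
-95*(346 + o(√((0 - 1*(-5)) - 4))) = -95*(346 + √((0 - 1*(-5)) - 4)*(10 - √((0 - 1*(-5)) - 4))/4) = -95*(346 + √((0 + 5) - 4)*(10 - √((0 + 5) - 4))/4) = -95*(346 + √(5 - 4)*(10 - √(5 - 4))/4) = -95*(346 + √1*(10 - √1)/4) = -95*(346 + (¼)*1*(10 - 1*1)) = -95*(346 + (¼)*1*(10 - 1)) = -95*(346 + (¼)*1*9) = -95*(346 + 9/4) = -95*1393/4 = -132335/4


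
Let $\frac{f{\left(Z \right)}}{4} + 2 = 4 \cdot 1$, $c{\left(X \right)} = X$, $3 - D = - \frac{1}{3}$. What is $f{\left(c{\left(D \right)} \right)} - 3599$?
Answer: $-3591$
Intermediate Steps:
$D = \frac{10}{3}$ ($D = 3 - - \frac{1}{3} = 3 + \frac{1}{3} = \frac{10}{3} \approx 3.3333$)
$f{\left(Z \right)} = 8$ ($f{\left(Z \right)} = -8 + 4 \cdot 4 \cdot 1 = -8 + 4 \cdot 4 = -8 + 16 = 8$)
$f{\left(c{\left(D \right)} \right)} - 3599 = 8 - 3599 = -3591$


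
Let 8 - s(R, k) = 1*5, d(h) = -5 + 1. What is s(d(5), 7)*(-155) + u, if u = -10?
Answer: -475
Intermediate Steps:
d(h) = -4
s(R, k) = 3 (s(R, k) = 8 - 5 = 3)
s(d(5), 7)*(-155) + u = 3*(-155) - 10 = -465 - 10 = -475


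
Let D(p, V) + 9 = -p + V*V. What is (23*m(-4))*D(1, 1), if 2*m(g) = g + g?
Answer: 828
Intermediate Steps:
m(g) = g (m(g) = (g + g)/2 = (2*g)/2 = g)
D(p, V) = -9 + V² - p (D(p, V) = -9 + (-p + V*V) = -9 + (-p + V²) = -9 + (V² - p) = -9 + V² - p)
(23*m(-4))*D(1, 1) = (23*(-4))*(-9 + 1² - 1*1) = -92*(-9 + 1 - 1) = -92*(-9) = 828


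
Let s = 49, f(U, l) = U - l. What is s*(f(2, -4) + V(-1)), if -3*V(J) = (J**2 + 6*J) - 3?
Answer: 1274/3 ≈ 424.67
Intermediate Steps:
V(J) = 1 - 2*J - J**2/3 (V(J) = -((J**2 + 6*J) - 3)/3 = -(-3 + J**2 + 6*J)/3 = 1 - 2*J - J**2/3)
s*(f(2, -4) + V(-1)) = 49*((2 - 1*(-4)) + (1 - 2*(-1) - 1/3*(-1)**2)) = 49*((2 + 4) + (1 + 2 - 1/3*1)) = 49*(6 + (1 + 2 - 1/3)) = 49*(6 + 8/3) = 49*(26/3) = 1274/3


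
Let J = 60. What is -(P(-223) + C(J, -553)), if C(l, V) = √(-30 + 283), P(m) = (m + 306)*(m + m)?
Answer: 37018 - √253 ≈ 37002.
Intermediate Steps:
P(m) = 2*m*(306 + m) (P(m) = (306 + m)*(2*m) = 2*m*(306 + m))
C(l, V) = √253
-(P(-223) + C(J, -553)) = -(2*(-223)*(306 - 223) + √253) = -(2*(-223)*83 + √253) = -(-37018 + √253) = 37018 - √253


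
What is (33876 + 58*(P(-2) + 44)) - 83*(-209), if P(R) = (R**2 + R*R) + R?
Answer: 54123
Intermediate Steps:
P(R) = R + 2*R**2 (P(R) = (R**2 + R**2) + R = 2*R**2 + R = R + 2*R**2)
(33876 + 58*(P(-2) + 44)) - 83*(-209) = (33876 + 58*(-2*(1 + 2*(-2)) + 44)) - 83*(-209) = (33876 + 58*(-2*(1 - 4) + 44)) + 17347 = (33876 + 58*(-2*(-3) + 44)) + 17347 = (33876 + 58*(6 + 44)) + 17347 = (33876 + 58*50) + 17347 = (33876 + 2900) + 17347 = 36776 + 17347 = 54123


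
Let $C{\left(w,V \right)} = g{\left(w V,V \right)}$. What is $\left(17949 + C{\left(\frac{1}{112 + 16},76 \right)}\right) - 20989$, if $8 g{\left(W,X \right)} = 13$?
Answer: $- \frac{24307}{8} \approx -3038.4$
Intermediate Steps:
$g{\left(W,X \right)} = \frac{13}{8}$ ($g{\left(W,X \right)} = \frac{1}{8} \cdot 13 = \frac{13}{8}$)
$C{\left(w,V \right)} = \frac{13}{8}$
$\left(17949 + C{\left(\frac{1}{112 + 16},76 \right)}\right) - 20989 = \left(17949 + \frac{13}{8}\right) - 20989 = \frac{143605}{8} - 20989 = - \frac{24307}{8}$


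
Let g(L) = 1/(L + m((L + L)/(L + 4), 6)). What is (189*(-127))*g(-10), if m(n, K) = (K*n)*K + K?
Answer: -24003/116 ≈ -206.92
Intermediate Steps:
m(n, K) = K + n*K² (m(n, K) = n*K² + K = K + n*K²)
g(L) = 1/(6 + L + 72*L/(4 + L)) (g(L) = 1/(L + 6*(1 + 6*((L + L)/(L + 4)))) = 1/(L + 6*(1 + 6*((2*L)/(4 + L)))) = 1/(L + 6*(1 + 6*(2*L/(4 + L)))) = 1/(L + 6*(1 + 12*L/(4 + L))) = 1/(L + (6 + 72*L/(4 + L))) = 1/(6 + L + 72*L/(4 + L)))
(189*(-127))*g(-10) = (189*(-127))*((4 - 10)/(24 + (-10)² + 82*(-10))) = -24003*(-6)/(24 + 100 - 820) = -24003*(-6)/(-696) = -(-8001)*(-6)/232 = -24003*1/116 = -24003/116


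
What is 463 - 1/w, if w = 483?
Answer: 223628/483 ≈ 463.00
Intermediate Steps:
463 - 1/w = 463 - 1/483 = 223628/483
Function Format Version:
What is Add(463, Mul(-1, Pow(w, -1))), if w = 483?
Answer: Rational(223628, 483) ≈ 463.00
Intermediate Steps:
Add(463, Mul(-1, Pow(w, -1))) = Add(463, Mul(-1, Pow(483, -1))) = Add(463, Mul(-1, Rational(1, 483))) = Add(463, Rational(-1, 483)) = Rational(223628, 483)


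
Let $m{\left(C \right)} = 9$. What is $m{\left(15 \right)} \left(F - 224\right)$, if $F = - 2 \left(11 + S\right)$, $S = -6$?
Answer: $-2106$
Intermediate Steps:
$F = -10$ ($F = - 2 \left(11 - 6\right) = \left(-2\right) 5 = -10$)
$m{\left(15 \right)} \left(F - 224\right) = 9 \left(-10 - 224\right) = 9 \left(-234\right) = -2106$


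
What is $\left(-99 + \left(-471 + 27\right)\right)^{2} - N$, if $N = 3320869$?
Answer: $-3026020$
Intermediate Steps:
$\left(-99 + \left(-471 + 27\right)\right)^{2} - N = \left(-99 + \left(-471 + 27\right)\right)^{2} - 3320869 = \left(-99 - 444\right)^{2} - 3320869 = \left(-543\right)^{2} - 3320869 = 294849 - 3320869 = -3026020$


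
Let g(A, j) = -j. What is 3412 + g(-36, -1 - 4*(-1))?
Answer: 3409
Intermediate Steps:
3412 + g(-36, -1 - 4*(-1)) = 3412 - (-1 - 4*(-1)) = 3412 - (-1 + 4) = 3412 - 1*3 = 3412 - 3 = 3409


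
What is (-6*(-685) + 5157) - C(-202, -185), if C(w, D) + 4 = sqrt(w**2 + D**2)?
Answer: 9271 - sqrt(75029) ≈ 8997.1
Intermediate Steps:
C(w, D) = -4 + sqrt(D**2 + w**2) (C(w, D) = -4 + sqrt(w**2 + D**2) = -4 + sqrt(D**2 + w**2))
(-6*(-685) + 5157) - C(-202, -185) = (-6*(-685) + 5157) - (-4 + sqrt((-185)**2 + (-202)**2)) = (4110 + 5157) - (-4 + sqrt(34225 + 40804)) = 9267 - (-4 + sqrt(75029)) = 9267 + (4 - sqrt(75029)) = 9271 - sqrt(75029)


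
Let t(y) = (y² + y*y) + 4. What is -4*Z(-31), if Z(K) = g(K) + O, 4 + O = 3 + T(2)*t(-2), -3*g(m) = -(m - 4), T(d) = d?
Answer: -136/3 ≈ -45.333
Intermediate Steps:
t(y) = 4 + 2*y² (t(y) = (y² + y²) + 4 = 2*y² + 4 = 4 + 2*y²)
g(m) = -4/3 + m/3 (g(m) = -(-1)*(m - 4)/3 = -(-1)*(-4 + m)/3 = -(4 - m)/3 = -4/3 + m/3)
O = 23 (O = -4 + (3 + 2*(4 + 2*(-2)²)) = -4 + (3 + 2*(4 + 2*4)) = -4 + (3 + 2*(4 + 8)) = -4 + (3 + 2*12) = -4 + (3 + 24) = -4 + 27 = 23)
Z(K) = 65/3 + K/3 (Z(K) = (-4/3 + K/3) + 23 = 65/3 + K/3)
-4*Z(-31) = -4*(65/3 + (⅓)*(-31)) = -4*(65/3 - 31/3) = -4*34/3 = -136/3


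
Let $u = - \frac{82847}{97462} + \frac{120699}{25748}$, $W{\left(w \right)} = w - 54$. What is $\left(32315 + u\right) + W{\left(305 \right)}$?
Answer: $\frac{40866215222699}{1254725788} \approx 32570.0$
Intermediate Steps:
$W{\left(w \right)} = -54 + w$
$u = \frac{4815210691}{1254725788}$ ($u = \left(-82847\right) \frac{1}{97462} + 120699 \cdot \frac{1}{25748} = - \frac{82847}{97462} + \frac{120699}{25748} = \frac{4815210691}{1254725788} \approx 3.8377$)
$\left(32315 + u\right) + W{\left(305 \right)} = \left(32315 + \frac{4815210691}{1254725788}\right) + \left(-54 + 305\right) = \frac{40551279049911}{1254725788} + 251 = \frac{40866215222699}{1254725788}$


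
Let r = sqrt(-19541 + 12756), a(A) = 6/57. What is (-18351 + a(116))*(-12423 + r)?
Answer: 4331490141/19 - 348667*I*sqrt(6785)/19 ≈ 2.2797e+8 - 1.5116e+6*I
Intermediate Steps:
a(A) = 2/19 (a(A) = 6*(1/57) = 2/19)
r = I*sqrt(6785) (r = sqrt(-6785) = I*sqrt(6785) ≈ 82.371*I)
(-18351 + a(116))*(-12423 + r) = (-18351 + 2/19)*(-12423 + I*sqrt(6785)) = -348667*(-12423 + I*sqrt(6785))/19 = 4331490141/19 - 348667*I*sqrt(6785)/19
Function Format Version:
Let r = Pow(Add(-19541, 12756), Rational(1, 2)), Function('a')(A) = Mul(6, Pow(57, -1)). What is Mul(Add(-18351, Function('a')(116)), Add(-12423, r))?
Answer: Add(Rational(4331490141, 19), Mul(Rational(-348667, 19), I, Pow(6785, Rational(1, 2)))) ≈ Add(2.2797e+8, Mul(-1.5116e+6, I))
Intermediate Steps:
Function('a')(A) = Rational(2, 19) (Function('a')(A) = Mul(6, Rational(1, 57)) = Rational(2, 19))
r = Mul(I, Pow(6785, Rational(1, 2))) (r = Pow(-6785, Rational(1, 2)) = Mul(I, Pow(6785, Rational(1, 2))) ≈ Mul(82.371, I))
Mul(Add(-18351, Function('a')(116)), Add(-12423, r)) = Mul(Add(-18351, Rational(2, 19)), Add(-12423, Mul(I, Pow(6785, Rational(1, 2))))) = Mul(Rational(-348667, 19), Add(-12423, Mul(I, Pow(6785, Rational(1, 2))))) = Add(Rational(4331490141, 19), Mul(Rational(-348667, 19), I, Pow(6785, Rational(1, 2))))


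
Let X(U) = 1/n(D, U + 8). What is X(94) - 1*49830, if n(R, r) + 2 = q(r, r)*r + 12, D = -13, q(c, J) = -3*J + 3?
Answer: -1539547681/30896 ≈ -49830.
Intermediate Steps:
q(c, J) = 3 - 3*J
n(R, r) = 10 + r*(3 - 3*r) (n(R, r) = -2 + ((3 - 3*r)*r + 12) = -2 + (r*(3 - 3*r) + 12) = -2 + (12 + r*(3 - 3*r)) = 10 + r*(3 - 3*r))
X(U) = 1/(10 - 3*(7 + U)*(8 + U)) (X(U) = 1/(10 - 3*(U + 8)*(-1 + (U + 8))) = 1/(10 - 3*(8 + U)*(-1 + (8 + U))) = 1/(10 - 3*(8 + U)*(7 + U)) = 1/(10 - 3*(7 + U)*(8 + U)))
X(94) - 1*49830 = -1/(-10 + 3*(7 + 94)*(8 + 94)) - 1*49830 = -1/(-10 + 3*101*102) - 49830 = -1/(-10 + 30906) - 49830 = -1/30896 - 49830 = -1539547681/30896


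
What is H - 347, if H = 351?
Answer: 4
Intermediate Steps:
H - 347 = 351 - 347 = 4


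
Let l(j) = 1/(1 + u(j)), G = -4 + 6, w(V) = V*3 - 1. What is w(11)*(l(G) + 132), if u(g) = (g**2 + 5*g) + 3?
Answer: 38032/9 ≈ 4225.8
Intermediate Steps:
u(g) = 3 + g**2 + 5*g
w(V) = -1 + 3*V (w(V) = 3*V - 1 = -1 + 3*V)
G = 2
l(j) = 1/(4 + j**2 + 5*j) (l(j) = 1/(1 + (3 + j**2 + 5*j)) = 1/(4 + j**2 + 5*j))
w(11)*(l(G) + 132) = (-1 + 3*11)*(1/(4 + 2**2 + 5*2) + 132) = (-1 + 33)*(1/(4 + 4 + 10) + 132) = 32*(1/18 + 132) = 32*(2377/18) = 38032/9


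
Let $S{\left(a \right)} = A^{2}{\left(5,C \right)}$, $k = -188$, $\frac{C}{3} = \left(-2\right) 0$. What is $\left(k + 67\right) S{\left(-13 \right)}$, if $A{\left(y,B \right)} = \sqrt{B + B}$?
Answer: $0$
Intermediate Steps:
$C = 0$ ($C = 3 \left(\left(-2\right) 0\right) = 3 \cdot 0 = 0$)
$A{\left(y,B \right)} = \sqrt{2} \sqrt{B}$ ($A{\left(y,B \right)} = \sqrt{2 B} = \sqrt{2} \sqrt{B}$)
$S{\left(a \right)} = 0$ ($S{\left(a \right)} = \left(\sqrt{2} \sqrt{0}\right)^{2} = \left(\sqrt{2} \cdot 0\right)^{2} = 0^{2} = 0$)
$\left(k + 67\right) S{\left(-13 \right)} = \left(-188 + 67\right) 0 = \left(-121\right) 0 = 0$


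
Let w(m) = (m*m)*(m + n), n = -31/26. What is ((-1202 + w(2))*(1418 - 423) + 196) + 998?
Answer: -15490558/13 ≈ -1.1916e+6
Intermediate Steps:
n = -31/26 (n = -31*1/26 = -31/26 ≈ -1.1923)
w(m) = m²*(-31/26 + m) (w(m) = (m*m)*(m - 31/26) = m²*(-31/26 + m))
((-1202 + w(2))*(1418 - 423) + 196) + 998 = ((-1202 + 2²*(-31/26 + 2))*(1418 - 423) + 196) + 998 = ((-1202 + 4*(21/26))*995 + 196) + 998 = ((-1202 + 42/13)*995 + 196) + 998 = (-15584/13*995 + 196) + 998 = (-15506080/13 + 196) + 998 = -15503532/13 + 998 = -15490558/13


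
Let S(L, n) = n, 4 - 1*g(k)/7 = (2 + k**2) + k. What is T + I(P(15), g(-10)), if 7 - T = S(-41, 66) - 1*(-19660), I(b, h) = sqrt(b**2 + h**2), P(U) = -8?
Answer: -19719 + 8*sqrt(5930) ≈ -19103.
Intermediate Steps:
g(k) = 14 - 7*k - 7*k**2 (g(k) = 28 - 7*((2 + k**2) + k) = 28 - 7*(2 + k + k**2) = 28 + (-14 - 7*k - 7*k**2) = 14 - 7*k - 7*k**2)
T = -19719 (T = 7 - (66 - 1*(-19660)) = 7 - (66 + 19660) = 7 - 1*19726 = 7 - 19726 = -19719)
T + I(P(15), g(-10)) = -19719 + sqrt((-8)**2 + (14 - 7*(-10) - 7*(-10)**2)**2) = -19719 + sqrt(64 + (14 + 70 - 7*100)**2) = -19719 + sqrt(64 + (14 + 70 - 700)**2) = -19719 + sqrt(64 + (-616)**2) = -19719 + sqrt(64 + 379456) = -19719 + sqrt(379520) = -19719 + 8*sqrt(5930)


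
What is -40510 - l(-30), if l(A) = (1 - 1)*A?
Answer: -40510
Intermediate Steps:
l(A) = 0 (l(A) = 0*A = 0)
-40510 - l(-30) = -40510 - 1*0 = -40510 + 0 = -40510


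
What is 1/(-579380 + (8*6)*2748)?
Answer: -1/447476 ≈ -2.2348e-6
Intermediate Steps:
1/(-579380 + (8*6)*2748) = 1/(-579380 + 48*2748) = 1/(-579380 + 131904) = 1/(-447476) = -1/447476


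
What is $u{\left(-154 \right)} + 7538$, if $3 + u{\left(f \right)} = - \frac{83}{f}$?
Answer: $\frac{1160473}{154} \approx 7535.5$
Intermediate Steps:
$u{\left(f \right)} = -3 - \frac{83}{f}$
$u{\left(-154 \right)} + 7538 = \left(-3 - \frac{83}{-154}\right) + 7538 = \left(-3 - - \frac{83}{154}\right) + 7538 = \left(-3 + \frac{83}{154}\right) + 7538 = - \frac{379}{154} + 7538 = \frac{1160473}{154}$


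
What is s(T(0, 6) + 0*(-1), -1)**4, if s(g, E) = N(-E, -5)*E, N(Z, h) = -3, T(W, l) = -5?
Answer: 81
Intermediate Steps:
s(g, E) = -3*E
s(T(0, 6) + 0*(-1), -1)**4 = (-3*(-1))**4 = 3**4 = 81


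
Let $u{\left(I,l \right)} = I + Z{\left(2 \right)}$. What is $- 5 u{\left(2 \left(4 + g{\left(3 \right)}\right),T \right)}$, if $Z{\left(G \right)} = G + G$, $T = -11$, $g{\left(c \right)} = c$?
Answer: $-90$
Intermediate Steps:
$Z{\left(G \right)} = 2 G$
$u{\left(I,l \right)} = 4 + I$ ($u{\left(I,l \right)} = I + 2 \cdot 2 = I + 4 = 4 + I$)
$- 5 u{\left(2 \left(4 + g{\left(3 \right)}\right),T \right)} = - 5 \left(4 + 2 \left(4 + 3\right)\right) = - 5 \left(4 + 2 \cdot 7\right) = - 5 \left(4 + 14\right) = \left(-5\right) 18 = -90$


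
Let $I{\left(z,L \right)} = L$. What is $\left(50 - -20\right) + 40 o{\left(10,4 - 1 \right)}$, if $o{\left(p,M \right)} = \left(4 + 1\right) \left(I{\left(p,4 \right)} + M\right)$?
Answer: $1470$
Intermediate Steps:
$o{\left(p,M \right)} = 20 + 5 M$ ($o{\left(p,M \right)} = \left(4 + 1\right) \left(4 + M\right) = 5 \left(4 + M\right) = 20 + 5 M$)
$\left(50 - -20\right) + 40 o{\left(10,4 - 1 \right)} = \left(50 - -20\right) + 40 \left(20 + 5 \left(4 - 1\right)\right) = \left(50 + 20\right) + 40 \left(20 + 5 \cdot 3\right) = 70 + 40 \left(20 + 15\right) = 70 + 40 \cdot 35 = 70 + 1400 = 1470$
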